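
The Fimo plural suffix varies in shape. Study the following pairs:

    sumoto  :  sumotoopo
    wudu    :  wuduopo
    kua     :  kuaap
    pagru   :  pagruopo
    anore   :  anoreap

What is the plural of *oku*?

Looking at the last vowel of each stem: -opo when the last vowel of the stem is a rounded vowel (*sumoto*, *wudu*, *pagru*); -ap when the last vowel of the stem is an unrounded vowel (*kua*, *anore*).
*oku*: last vowel = /u/, a rounded vowel → -opo → *okuopo*.

okuopo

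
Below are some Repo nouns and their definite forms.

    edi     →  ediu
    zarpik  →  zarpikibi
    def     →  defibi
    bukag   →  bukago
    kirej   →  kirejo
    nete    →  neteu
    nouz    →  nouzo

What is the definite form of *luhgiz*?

luhgizo

The pattern is voicing of the final sound: -ibi when the stem ends in a voiceless consonant (*zarpik*, *def*); -o when the stem ends in a voiced consonant (*bukag*, *kirej*, *nouz*); -u when the stem ends in a vowel (*edi*, *nete*).
Since the final sound of *luhgiz* is /z/ (a voiced consonant), it takes -o, giving *luhgizo*.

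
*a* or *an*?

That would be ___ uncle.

The indefinite article is chosen by the initial *sound* of the following word, not its spelling.
*uncle* begins with the sound /ʌ/ (u pronounced /ʌ/) — a vowel sound.
So the article is *an*: That would be an uncle.

an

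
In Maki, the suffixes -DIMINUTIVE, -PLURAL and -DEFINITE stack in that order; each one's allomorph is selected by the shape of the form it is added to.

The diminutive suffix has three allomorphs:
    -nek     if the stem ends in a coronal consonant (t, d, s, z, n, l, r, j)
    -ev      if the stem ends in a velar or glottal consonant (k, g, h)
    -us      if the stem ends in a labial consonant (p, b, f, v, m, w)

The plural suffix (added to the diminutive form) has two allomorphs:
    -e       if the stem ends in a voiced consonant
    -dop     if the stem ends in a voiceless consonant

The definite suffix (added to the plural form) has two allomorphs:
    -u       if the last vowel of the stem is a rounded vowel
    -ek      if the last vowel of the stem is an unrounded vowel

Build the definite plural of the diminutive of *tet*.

tetnekdopu

*tet* — final consonant /t/ (coronal) → -nek → *tetnek*.
The final consonant of the diminutive form *tetnek* is /k/, which is voiceless, so the plural suffix is -dop, giving *tetnekdop*.
The plural form *tetnekdop*: last vowel = /o/, a rounded vowel → -u → *tetnekdopu*.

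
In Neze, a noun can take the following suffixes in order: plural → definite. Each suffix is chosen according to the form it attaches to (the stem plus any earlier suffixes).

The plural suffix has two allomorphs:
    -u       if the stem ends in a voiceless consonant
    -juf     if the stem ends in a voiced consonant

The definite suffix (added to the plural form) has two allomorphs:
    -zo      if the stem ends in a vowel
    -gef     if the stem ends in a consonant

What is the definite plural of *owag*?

owagjufgef

The final consonant of *owag* is /g/, which is voiced, so the plural suffix is -juf, giving *owagjuf*.
Since the final sound of the plural form *owagjuf* is /f/ (a consonant), it takes -gef, giving *owagjufgef*.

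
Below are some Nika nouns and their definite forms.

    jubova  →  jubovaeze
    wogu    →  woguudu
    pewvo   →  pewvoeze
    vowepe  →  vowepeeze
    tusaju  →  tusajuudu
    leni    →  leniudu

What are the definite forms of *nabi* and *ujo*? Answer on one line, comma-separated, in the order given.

nabiudu, ujoeze

The alternation tracks the last vowel of the stem — -udu when the last vowel of the stem is a high vowel (*wogu*, *tusaju*, *leni*); -eze when the last vowel of the stem is a non-high vowel (*jubova*, *pewvo*, *vowepe*).
*nabi* — last vowel /i/ (a high vowel) → -udu → *nabiudu*.
Since the last vowel of *ujo* is /o/ (a non-high vowel), it takes -eze, giving *ujoeze*.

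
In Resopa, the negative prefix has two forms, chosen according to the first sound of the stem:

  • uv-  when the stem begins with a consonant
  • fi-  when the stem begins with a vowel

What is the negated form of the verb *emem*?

fiemem

Since the first sound of *emem* is /e/ (a vowel), it takes fi-, giving *fiemem*.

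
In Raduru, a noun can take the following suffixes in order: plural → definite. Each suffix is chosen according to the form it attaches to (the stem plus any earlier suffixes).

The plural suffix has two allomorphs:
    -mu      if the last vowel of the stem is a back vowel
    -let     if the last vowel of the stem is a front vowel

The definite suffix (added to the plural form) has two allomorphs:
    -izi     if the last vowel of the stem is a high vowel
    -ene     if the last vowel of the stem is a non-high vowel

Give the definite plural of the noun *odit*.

oditletene

*odit* — last vowel /i/ (a front vowel) → -let → *oditlet*.
The plural form *oditlet*: last vowel = /e/, a non-high vowel → -ene → *oditletene*.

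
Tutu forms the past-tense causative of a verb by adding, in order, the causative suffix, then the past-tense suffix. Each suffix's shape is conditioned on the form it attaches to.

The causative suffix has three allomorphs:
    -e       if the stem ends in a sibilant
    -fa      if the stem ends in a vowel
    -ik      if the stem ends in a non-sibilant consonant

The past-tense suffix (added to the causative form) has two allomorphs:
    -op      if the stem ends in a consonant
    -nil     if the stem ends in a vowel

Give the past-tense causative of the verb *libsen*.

libsenikop

The final sound of *libsen* is /n/, which is a non-sibilant consonant, so the causative suffix is -ik, giving *libsenik*.
The final sound of the causative form *libsenik* is /k/, which is a consonant, so the past-tense suffix is -op, giving *libsenikop*.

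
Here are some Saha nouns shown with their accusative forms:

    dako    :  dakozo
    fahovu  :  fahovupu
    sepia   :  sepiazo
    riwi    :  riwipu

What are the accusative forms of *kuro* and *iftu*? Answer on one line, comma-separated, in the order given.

The suffix is conditioned by the last vowel: -pu when the last vowel of the stem is a high vowel (*fahovu*, *riwi*); -zo when the last vowel of the stem is a non-high vowel (*dako*, *sepia*).
*kuro* — last vowel /o/ (a non-high vowel) → -zo → *kurozo*.
Since the last vowel of *iftu* is /u/ (a high vowel), it takes -pu, giving *iftupu*.

kurozo, iftupu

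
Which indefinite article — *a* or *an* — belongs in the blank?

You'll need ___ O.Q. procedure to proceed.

an

The indefinite article is chosen by the initial *sound* of the following word, not its spelling.
The initialism *O.Q.* is read letter by letter; the first letter, O, is pronounced /oʊ/, which begins with a vowel sound.
So the article is *an*: You'll need an O.Q. procedure to proceed.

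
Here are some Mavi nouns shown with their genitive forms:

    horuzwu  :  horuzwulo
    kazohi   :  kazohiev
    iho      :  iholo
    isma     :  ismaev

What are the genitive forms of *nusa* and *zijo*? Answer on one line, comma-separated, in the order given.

The suffix is conditioned by the last vowel: -lo when the last vowel of the stem is a rounded vowel (*horuzwu*, *iho*); -ev when the last vowel of the stem is an unrounded vowel (*kazohi*, *isma*).
Since the last vowel of *nusa* is /a/ (an unrounded vowel), it takes -ev, giving *nusaev*.
The last vowel of *zijo* is /o/, which is a rounded vowel, so the suffix is -lo, giving *zijolo*.

nusaev, zijolo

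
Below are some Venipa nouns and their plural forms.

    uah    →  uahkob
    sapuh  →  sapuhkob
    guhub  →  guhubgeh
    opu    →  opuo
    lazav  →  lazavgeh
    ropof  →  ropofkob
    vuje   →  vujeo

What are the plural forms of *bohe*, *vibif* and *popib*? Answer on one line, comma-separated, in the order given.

boheo, vibifkob, popibgeh

Looking at the final sound of each stem: -kob when the stem ends in a voiceless consonant (*uah*, *sapuh*, *ropof*); -geh when the stem ends in a voiced consonant (*guhub*, *lazav*); -o when the stem ends in a vowel (*opu*, *vuje*).
Since the final sound of *bohe* is /e/ (a vowel), it takes -o, giving *boheo*.
*vibif*: final sound = /f/, a voiceless consonant → -kob → *vibifkob*.
*popib* — final sound /b/ (a voiced consonant) → -geh → *popibgeh*.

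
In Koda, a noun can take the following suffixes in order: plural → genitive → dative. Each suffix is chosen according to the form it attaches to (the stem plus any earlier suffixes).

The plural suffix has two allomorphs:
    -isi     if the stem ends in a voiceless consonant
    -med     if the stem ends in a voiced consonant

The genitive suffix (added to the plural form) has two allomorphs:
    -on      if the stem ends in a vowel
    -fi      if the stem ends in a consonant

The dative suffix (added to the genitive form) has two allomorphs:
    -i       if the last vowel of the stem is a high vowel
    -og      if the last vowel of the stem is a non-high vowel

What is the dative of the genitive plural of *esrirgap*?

The final consonant of *esrirgap* is /p/, which is voiceless, so the plural suffix is -isi, giving *esrirgapisi*.
The plural form *esrirgapisi*: final sound = /i/, a vowel → -on → *esrirgapision*.
The last vowel of the genitive form *esrirgapision* is /o/, which is a non-high vowel, so the dative suffix is -og, giving *esrirgapisionog*.

esrirgapisionog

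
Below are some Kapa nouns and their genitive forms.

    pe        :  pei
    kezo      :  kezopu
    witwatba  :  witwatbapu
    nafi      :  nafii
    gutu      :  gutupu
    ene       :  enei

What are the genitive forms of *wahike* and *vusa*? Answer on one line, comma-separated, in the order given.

wahikei, vusapu

Looking at the last vowel of each stem: -i when the last vowel of the stem is a front vowel (*pe*, *nafi*, *ene*); -pu when the last vowel of the stem is a back vowel (*kezo*, *witwatba*, *gutu*).
*wahike*: last vowel = /e/, a front vowel → -i → *wahikei*.
*vusa* — last vowel /a/ (a back vowel) → -pu → *vusapu*.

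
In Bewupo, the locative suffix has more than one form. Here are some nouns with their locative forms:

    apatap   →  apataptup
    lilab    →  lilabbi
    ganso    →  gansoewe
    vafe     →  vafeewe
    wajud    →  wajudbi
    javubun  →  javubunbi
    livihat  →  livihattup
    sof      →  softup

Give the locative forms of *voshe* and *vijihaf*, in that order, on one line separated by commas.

vosheewe, vijihaftup

The alternation tracks the final sound of the stem — -tup when the stem ends in a voiceless consonant (*apatap*, *livihat*, *sof*); -bi when the stem ends in a voiced consonant (*lilab*, *wajud*, *javubun*); -ewe when the stem ends in a vowel (*ganso*, *vafe*).
Since the final sound of *voshe* is /e/ (a vowel), it takes -ewe, giving *vosheewe*.
The final sound of *vijihaf* is /f/, which is a voiceless consonant, so the suffix is -tup, giving *vijihaftup*.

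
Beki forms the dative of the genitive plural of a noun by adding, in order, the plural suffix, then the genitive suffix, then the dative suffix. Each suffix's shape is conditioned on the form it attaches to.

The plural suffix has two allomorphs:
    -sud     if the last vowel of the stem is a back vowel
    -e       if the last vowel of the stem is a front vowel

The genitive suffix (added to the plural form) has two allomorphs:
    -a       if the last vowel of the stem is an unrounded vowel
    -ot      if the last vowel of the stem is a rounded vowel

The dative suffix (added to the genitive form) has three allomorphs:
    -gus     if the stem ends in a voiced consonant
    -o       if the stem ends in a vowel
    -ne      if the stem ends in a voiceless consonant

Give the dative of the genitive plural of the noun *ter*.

tereao

Since the last vowel of *ter* is /e/ (a front vowel), it takes -e, giving *tere*.
The plural form *tere* — last vowel /e/ (an unrounded vowel) → -a → *terea*.
The final sound of the genitive form *terea* is /a/, which is a vowel, so the dative suffix is -o, giving *tereao*.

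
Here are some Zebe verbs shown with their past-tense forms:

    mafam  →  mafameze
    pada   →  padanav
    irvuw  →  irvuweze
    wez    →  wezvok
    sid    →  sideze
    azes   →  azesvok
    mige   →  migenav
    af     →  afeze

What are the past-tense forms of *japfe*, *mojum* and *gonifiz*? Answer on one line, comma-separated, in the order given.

The suffix is conditioned by the final sound: -vok when the stem ends in a sibilant (*wez*, *azes*); -eze when the stem ends in a non-sibilant consonant (*mafam*, *irvuw*, *sid*, *af*); -nav when the stem ends in a vowel (*pada*, *mige*).
The final sound of *japfe* is /e/, which is a vowel, so the suffix is -nav, giving *japfenav*.
The final sound of *mojum* is /m/, which is a non-sibilant consonant, so the suffix is -eze, giving *mojumeze*.
Since the final sound of *gonifiz* is /z/ (a sibilant), it takes -vok, giving *gonifizvok*.

japfenav, mojumeze, gonifizvok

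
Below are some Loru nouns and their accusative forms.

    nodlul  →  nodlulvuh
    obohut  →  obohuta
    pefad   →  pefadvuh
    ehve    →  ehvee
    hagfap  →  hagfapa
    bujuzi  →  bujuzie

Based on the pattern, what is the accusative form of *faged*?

fagedvuh

Looking at the final sound of each stem: -a when the stem ends in a voiceless consonant (*obohut*, *hagfap*); -vuh when the stem ends in a voiced consonant (*nodlul*, *pefad*); -e when the stem ends in a vowel (*ehve*, *bujuzi*).
*faged*: final sound = /d/, a voiced consonant → -vuh → *fagedvuh*.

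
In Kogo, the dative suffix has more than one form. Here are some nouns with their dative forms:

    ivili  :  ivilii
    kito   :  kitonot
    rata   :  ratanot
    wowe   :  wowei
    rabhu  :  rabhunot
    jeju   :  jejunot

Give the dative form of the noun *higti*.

The alternation tracks the last vowel of the stem — -i when the last vowel of the stem is a front vowel (*ivili*, *wowe*); -not when the last vowel of the stem is a back vowel (*kito*, *rata*, *rabhu*, *jeju*).
The last vowel of *higti* is /i/, which is a front vowel, so the suffix is -i, giving *higtii*.

higtii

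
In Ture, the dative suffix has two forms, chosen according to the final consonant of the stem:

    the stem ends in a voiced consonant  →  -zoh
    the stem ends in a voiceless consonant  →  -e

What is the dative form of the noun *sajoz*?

The final consonant of *sajoz* is /z/, which is voiced, so the suffix is -zoh, giving *sajozzoh*.

sajozzoh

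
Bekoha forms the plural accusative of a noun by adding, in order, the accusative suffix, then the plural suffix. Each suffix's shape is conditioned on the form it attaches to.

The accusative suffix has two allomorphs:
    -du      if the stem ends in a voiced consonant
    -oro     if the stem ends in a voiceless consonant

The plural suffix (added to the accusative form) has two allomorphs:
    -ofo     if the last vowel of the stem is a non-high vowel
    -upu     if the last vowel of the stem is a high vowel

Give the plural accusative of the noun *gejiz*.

gejizduupu

*gejiz*: final consonant = /z/, voiced → -du → *gejizdu*.
The last vowel of the accusative form *gejizdu* is /u/, which is a high vowel, so the plural suffix is -upu, giving *gejizduupu*.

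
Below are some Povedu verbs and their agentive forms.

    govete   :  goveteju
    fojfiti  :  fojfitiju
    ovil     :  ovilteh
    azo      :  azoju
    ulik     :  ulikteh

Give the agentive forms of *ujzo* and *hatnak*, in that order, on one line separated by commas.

ujzoju, hatnakteh

Looking at the final sound of each stem: -teh when the stem ends in a consonant (*ovil*, *ulik*); -ju when the stem ends in a vowel (*govete*, *fojfiti*, *azo*).
*ujzo* — final sound /o/ (a vowel) → -ju → *ujzoju*.
*hatnak* — final sound /k/ (a consonant) → -teh → *hatnakteh*.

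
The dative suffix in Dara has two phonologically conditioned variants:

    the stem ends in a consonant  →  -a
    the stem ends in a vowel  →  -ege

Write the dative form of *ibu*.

Since the final sound of *ibu* is /u/ (a vowel), it takes -ege, giving *ibuege*.

ibuege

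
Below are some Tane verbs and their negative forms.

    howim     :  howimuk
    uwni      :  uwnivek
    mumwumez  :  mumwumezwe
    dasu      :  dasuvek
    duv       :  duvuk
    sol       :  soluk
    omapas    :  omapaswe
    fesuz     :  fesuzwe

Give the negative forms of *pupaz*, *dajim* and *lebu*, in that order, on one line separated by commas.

The pattern is sibilance of the final sound: -we when the stem ends in a sibilant (*mumwumez*, *omapas*, *fesuz*); -uk when the stem ends in a non-sibilant consonant (*howim*, *duv*, *sol*); -vek when the stem ends in a vowel (*uwni*, *dasu*).
Since the final sound of *pupaz* is /z/ (a sibilant), it takes -we, giving *pupazwe*.
*dajim* — final sound /m/ (a non-sibilant consonant) → -uk → *dajimuk*.
*lebu* — final sound /u/ (a vowel) → -vek → *lebuvek*.

pupazwe, dajimuk, lebuvek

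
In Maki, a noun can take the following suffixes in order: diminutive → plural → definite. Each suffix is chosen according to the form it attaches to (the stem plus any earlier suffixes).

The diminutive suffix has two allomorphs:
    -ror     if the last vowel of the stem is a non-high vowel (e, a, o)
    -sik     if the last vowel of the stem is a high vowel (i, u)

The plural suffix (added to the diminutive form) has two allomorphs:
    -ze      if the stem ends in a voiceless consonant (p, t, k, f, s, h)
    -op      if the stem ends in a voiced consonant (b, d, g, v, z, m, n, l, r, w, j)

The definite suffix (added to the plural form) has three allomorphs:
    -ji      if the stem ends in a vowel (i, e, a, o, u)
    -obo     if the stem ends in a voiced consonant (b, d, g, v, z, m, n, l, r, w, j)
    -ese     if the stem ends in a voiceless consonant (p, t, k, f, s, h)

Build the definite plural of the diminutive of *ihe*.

iheroropese

*ihe* — last vowel /e/ (a non-high vowel) → -ror → *iheror*.
The final consonant of the diminutive form *iheror* is /r/, which is voiced, so the plural suffix is -op, giving *iherorop*.
The final sound of the plural form *iherorop* is /p/, which is a voiceless consonant, so the definite suffix is -ese, giving *iheroropese*.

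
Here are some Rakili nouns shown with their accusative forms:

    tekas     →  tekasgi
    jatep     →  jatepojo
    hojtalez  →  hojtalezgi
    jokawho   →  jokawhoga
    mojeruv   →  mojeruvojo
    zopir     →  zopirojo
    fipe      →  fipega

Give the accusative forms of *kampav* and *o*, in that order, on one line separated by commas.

kampavojo, oga

Looking at the final sound of each stem: -gi when the stem ends in a sibilant (*tekas*, *hojtalez*); -ojo when the stem ends in a non-sibilant consonant (*jatep*, *mojeruv*, *zopir*); -ga when the stem ends in a vowel (*jokawho*, *fipe*).
*kampav*: final sound = /v/, a non-sibilant consonant → -ojo → *kampavojo*.
*o* — final sound /o/ (a vowel) → -ga → *oga*.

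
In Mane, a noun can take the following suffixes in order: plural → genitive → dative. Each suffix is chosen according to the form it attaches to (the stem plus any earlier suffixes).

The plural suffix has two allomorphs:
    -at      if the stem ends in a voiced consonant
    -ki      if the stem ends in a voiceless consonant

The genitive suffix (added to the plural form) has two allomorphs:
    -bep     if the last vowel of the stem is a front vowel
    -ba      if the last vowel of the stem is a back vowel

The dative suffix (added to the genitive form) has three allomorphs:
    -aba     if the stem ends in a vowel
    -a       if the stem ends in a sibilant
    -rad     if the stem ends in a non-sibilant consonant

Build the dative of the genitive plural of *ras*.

raskibeprad

*ras*: final consonant = /s/, voiceless → -ki → *raski*.
Since the last vowel of the plural form *raski* is /i/ (a front vowel), it takes -bep, giving *raskibep*.
Since the final sound of the genitive form *raskibep* is /p/ (a non-sibilant consonant), it takes -rad, giving *raskibeprad*.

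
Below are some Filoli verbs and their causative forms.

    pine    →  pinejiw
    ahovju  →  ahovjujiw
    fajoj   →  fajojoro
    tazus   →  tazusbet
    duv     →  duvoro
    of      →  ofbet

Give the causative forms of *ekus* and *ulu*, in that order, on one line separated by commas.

The suffix is conditioned by the final sound: -bet when the stem ends in a voiceless consonant (*tazus*, *of*); -oro when the stem ends in a voiced consonant (*fajoj*, *duv*); -jiw when the stem ends in a vowel (*pine*, *ahovju*).
Since the final sound of *ekus* is /s/ (a voiceless consonant), it takes -bet, giving *ekusbet*.
*ulu* — final sound /u/ (a vowel) → -jiw → *ulujiw*.

ekusbet, ulujiw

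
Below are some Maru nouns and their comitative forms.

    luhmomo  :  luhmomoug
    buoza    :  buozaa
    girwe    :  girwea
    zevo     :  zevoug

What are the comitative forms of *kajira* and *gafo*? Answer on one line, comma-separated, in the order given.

kajiraa, gafoug

The alternation tracks the last vowel of the stem — -ug when the last vowel of the stem is a rounded vowel (*luhmomo*, *zevo*); -a when the last vowel of the stem is an unrounded vowel (*buoza*, *girwe*).
The last vowel of *kajira* is /a/, which is an unrounded vowel, so the suffix is -a, giving *kajiraa*.
The last vowel of *gafo* is /o/, which is a rounded vowel, so the suffix is -ug, giving *gafoug*.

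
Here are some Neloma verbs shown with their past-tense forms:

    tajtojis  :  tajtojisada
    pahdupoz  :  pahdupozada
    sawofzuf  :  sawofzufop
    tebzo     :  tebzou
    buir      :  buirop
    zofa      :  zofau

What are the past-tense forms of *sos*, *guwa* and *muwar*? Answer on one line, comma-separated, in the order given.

Looking at the final sound of each stem: -ada when the stem ends in a sibilant (*tajtojis*, *pahdupoz*); -op when the stem ends in a non-sibilant consonant (*sawofzuf*, *buir*); -u when the stem ends in a vowel (*tebzo*, *zofa*).
The final sound of *sos* is /s/, which is a sibilant, so the suffix is -ada, giving *sosada*.
The final sound of *guwa* is /a/, which is a vowel, so the suffix is -u, giving *guwau*.
The final sound of *muwar* is /r/, which is a non-sibilant consonant, so the suffix is -op, giving *muwarop*.

sosada, guwau, muwarop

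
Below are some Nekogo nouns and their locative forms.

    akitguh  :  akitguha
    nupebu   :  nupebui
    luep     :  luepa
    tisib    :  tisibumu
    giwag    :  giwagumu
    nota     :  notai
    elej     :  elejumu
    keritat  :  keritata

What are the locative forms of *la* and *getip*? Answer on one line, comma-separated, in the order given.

The suffix is conditioned by the final sound: -a when the stem ends in a voiceless consonant (*akitguh*, *luep*, *keritat*); -umu when the stem ends in a voiced consonant (*tisib*, *giwag*, *elej*); -i when the stem ends in a vowel (*nupebu*, *nota*).
Since the final sound of *la* is /a/ (a vowel), it takes -i, giving *lai*.
*getip*: final sound = /p/, a voiceless consonant → -a → *getipa*.

lai, getipa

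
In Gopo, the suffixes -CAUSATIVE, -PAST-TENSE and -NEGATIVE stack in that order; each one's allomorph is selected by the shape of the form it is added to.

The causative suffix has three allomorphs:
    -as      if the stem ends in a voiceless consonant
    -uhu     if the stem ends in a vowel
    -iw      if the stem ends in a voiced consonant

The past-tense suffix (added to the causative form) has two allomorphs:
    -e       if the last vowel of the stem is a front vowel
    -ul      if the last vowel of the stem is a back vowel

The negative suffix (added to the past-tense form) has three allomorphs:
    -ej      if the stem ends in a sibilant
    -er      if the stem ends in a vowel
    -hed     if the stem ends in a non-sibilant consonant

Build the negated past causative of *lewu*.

lewuuhuulhed

Since the final sound of *lewu* is /u/ (a vowel), it takes -uhu, giving *lewuuhu*.
The causative form *lewuuhu*: last vowel = /u/, a back vowel → -ul → *lewuuhuul*.
The final sound of the past-tense form *lewuuhuul* is /l/, which is a non-sibilant consonant, so the negative suffix is -hed, giving *lewuuhuulhed*.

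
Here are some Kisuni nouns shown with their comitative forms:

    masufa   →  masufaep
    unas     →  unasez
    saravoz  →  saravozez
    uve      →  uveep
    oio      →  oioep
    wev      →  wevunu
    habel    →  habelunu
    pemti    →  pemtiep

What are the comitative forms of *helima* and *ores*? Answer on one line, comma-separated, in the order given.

The suffix is conditioned by the final sound: -ez when the stem ends in a sibilant (*unas*, *saravoz*); -unu when the stem ends in a non-sibilant consonant (*wev*, *habel*); -ep when the stem ends in a vowel (*masufa*, *uve*, *oio*, *pemti*).
Since the final sound of *helima* is /a/ (a vowel), it takes -ep, giving *helimaep*.
*ores*: final sound = /s/, a sibilant → -ez → *oresez*.

helimaep, oresez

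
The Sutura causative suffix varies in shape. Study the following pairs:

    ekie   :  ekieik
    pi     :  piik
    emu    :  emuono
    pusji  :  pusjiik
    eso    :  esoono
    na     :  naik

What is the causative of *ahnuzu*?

ahnuzuono

The pattern is rounding harmony: -ono when the last vowel of the stem is a rounded vowel (*emu*, *eso*); -ik when the last vowel of the stem is an unrounded vowel (*ekie*, *pi*, *pusji*, *na*).
*ahnuzu*: last vowel = /u/, a rounded vowel → -ono → *ahnuzuono*.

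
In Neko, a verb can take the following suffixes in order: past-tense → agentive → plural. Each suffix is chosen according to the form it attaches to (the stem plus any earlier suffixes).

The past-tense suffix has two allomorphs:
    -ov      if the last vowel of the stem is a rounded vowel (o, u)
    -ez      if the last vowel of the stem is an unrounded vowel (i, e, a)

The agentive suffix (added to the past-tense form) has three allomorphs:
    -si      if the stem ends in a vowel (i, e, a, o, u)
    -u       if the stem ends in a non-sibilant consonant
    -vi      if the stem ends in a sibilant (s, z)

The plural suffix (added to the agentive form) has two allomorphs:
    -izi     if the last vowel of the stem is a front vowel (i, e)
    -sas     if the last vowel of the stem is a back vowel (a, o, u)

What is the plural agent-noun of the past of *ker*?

kerezviizi

Since the last vowel of *ker* is /e/ (an unrounded vowel), it takes -ez, giving *kerez*.
Since the final sound of the past-tense form *kerez* is /z/ (a sibilant), it takes -vi, giving *kerezvi*.
The agentive form *kerezvi*: last vowel = /i/, a front vowel → -izi → *kerezviizi*.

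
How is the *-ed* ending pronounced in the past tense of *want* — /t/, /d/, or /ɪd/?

/ɪd/

The stem *want* ends in /t/ or /d/.
The -ed suffix is realized as /ɪd/ after /t, d/; as /t/ after other voiceless consonants; and as /d/ after other voiced sounds.
So -ed on *want* is pronounced /ɪd/.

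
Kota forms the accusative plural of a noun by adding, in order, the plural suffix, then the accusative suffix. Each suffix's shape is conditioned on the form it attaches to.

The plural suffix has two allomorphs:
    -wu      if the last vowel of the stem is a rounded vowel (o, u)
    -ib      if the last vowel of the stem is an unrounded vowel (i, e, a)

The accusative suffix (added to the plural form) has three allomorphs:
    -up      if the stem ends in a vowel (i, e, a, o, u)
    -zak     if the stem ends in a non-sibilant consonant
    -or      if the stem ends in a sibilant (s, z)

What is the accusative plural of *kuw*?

Since the last vowel of *kuw* is /u/ (a rounded vowel), it takes -wu, giving *kuwwu*.
The plural form *kuwwu* — final sound /u/ (a vowel) → -up → *kuwwuup*.

kuwwuup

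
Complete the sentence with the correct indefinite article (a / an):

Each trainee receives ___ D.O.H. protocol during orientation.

The indefinite article is chosen by the initial *sound* of the following word, not its spelling.
The initialism *D.O.H.* is read letter by letter; the first letter, D, is pronounced /diː/, which begins with a consonant sound.
So the article is *a*: Each trainee receives a D.O.H. protocol during orientation.

a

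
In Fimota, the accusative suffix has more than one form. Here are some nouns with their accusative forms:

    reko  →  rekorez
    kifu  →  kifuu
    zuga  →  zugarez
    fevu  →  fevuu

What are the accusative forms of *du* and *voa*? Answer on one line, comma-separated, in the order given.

The alternation tracks the last vowel of the stem — -u when the last vowel of the stem is a high vowel (*kifu*, *fevu*); -rez when the last vowel of the stem is a non-high vowel (*reko*, *zuga*).
*du*: last vowel = /u/, a high vowel → -u → *duu*.
*voa* — last vowel /a/ (a non-high vowel) → -rez → *voarez*.

duu, voarez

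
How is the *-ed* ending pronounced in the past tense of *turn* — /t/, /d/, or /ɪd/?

/d/

The stem *turn* ends in a voiced sound other than /d/.
The -ed suffix is realized as /ɪd/ after /t, d/; as /t/ after other voiceless consonants; and as /d/ after other voiced sounds.
So -ed on *turn* is pronounced /d/.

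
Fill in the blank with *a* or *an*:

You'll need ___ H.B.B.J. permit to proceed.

The indefinite article is chosen by the initial *sound* of the following word, not its spelling.
The initialism *H.B.B.J.* is read letter by letter; the first letter, H, is pronounced /eɪtʃ/, which begins with a vowel sound.
So the article is *an*: You'll need an H.B.B.J. permit to proceed.

an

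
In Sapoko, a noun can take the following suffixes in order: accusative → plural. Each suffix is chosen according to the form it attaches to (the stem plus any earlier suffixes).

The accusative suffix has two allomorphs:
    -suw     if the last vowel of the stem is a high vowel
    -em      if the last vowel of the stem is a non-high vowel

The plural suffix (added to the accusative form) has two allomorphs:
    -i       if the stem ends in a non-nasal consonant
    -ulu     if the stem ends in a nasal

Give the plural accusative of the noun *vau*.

*vau*: last vowel = /u/, a high vowel → -suw → *vausuw*.
Since the final consonant of the accusative form *vausuw* is /w/ (non-nasal), it takes -i, giving *vausuwi*.

vausuwi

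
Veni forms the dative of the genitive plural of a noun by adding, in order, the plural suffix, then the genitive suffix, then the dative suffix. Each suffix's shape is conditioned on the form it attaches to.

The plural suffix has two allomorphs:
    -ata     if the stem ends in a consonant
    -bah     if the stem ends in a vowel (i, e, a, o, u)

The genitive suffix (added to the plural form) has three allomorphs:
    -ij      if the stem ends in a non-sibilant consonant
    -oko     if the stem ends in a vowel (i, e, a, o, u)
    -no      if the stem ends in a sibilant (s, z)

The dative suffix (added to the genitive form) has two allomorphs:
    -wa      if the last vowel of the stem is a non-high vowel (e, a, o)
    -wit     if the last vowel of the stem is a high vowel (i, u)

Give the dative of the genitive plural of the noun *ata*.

Since the final sound of *ata* is /a/ (a vowel), it takes -bah, giving *atabah*.
The plural form *atabah* — final sound /h/ (a non-sibilant consonant) → -ij → *atabahij*.
The last vowel of the genitive form *atabahij* is /i/, which is a high vowel, so the dative suffix is -wit, giving *atabahijwit*.

atabahijwit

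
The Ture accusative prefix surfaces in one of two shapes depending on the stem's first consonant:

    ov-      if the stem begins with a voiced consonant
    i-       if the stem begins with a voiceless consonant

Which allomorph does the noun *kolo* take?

*kolo*: first consonant = /k/, voiceless → i-.

i-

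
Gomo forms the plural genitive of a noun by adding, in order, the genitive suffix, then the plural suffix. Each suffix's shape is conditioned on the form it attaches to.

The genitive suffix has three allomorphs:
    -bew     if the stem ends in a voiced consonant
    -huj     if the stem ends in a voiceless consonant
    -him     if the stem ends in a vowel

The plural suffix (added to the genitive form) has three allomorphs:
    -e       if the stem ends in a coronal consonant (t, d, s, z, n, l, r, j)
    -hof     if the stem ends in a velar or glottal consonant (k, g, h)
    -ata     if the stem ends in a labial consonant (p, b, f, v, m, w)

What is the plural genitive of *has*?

*has*: final sound = /s/, a voiceless consonant → -huj → *hashuj*.
The genitive form *hashuj*: final consonant = /j/, coronal → -e → *hashuje*.

hashuje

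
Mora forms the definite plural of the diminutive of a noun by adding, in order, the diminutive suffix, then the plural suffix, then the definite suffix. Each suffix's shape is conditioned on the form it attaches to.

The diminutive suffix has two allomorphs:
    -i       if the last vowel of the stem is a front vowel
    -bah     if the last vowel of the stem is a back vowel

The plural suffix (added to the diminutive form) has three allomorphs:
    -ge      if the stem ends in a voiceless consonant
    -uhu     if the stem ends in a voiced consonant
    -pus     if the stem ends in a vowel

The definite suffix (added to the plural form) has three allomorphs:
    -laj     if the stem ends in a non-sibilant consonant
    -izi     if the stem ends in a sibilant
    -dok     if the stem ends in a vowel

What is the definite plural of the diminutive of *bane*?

baneipusizi

*bane* — last vowel /e/ (a front vowel) → -i → *banei*.
The diminutive form *banei* — final sound /i/ (a vowel) → -pus → *baneipus*.
The final sound of the plural form *baneipus* is /s/, which is a sibilant, so the definite suffix is -izi, giving *baneipusizi*.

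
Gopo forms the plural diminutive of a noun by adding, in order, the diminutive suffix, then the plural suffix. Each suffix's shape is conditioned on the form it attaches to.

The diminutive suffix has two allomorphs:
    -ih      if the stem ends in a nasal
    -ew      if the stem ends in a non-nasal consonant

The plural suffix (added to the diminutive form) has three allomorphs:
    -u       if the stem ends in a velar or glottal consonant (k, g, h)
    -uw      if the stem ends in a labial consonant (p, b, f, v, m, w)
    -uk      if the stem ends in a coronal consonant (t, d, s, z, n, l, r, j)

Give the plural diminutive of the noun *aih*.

*aih*: final consonant = /h/, non-nasal → -ew → *aihew*.
The diminutive form *aihew*: final consonant = /w/, labial → -uw → *aihewuw*.

aihewuw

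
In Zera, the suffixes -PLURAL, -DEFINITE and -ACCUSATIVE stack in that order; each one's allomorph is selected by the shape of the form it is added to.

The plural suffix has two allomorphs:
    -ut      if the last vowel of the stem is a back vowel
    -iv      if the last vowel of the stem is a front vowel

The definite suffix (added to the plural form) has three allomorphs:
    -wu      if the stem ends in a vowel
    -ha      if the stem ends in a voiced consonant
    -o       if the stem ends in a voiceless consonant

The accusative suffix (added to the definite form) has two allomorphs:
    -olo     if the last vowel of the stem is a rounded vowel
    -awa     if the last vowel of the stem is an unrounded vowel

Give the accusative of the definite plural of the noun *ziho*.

*ziho*: last vowel = /o/, a back vowel → -ut → *zihout*.
Since the final sound of the plural form *zihout* is /t/ (a voiceless consonant), it takes -o, giving *zihouto*.
The definite form *zihouto* — last vowel /o/ (a rounded vowel) → -olo → *zihoutoolo*.

zihoutoolo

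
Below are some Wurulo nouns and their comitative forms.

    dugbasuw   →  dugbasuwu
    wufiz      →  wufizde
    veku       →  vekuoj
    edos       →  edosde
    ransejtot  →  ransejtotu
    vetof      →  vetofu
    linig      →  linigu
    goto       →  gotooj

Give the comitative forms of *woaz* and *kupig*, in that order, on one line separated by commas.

The alternation tracks the final sound of the stem — -de when the stem ends in a sibilant (*wufiz*, *edos*); -u when the stem ends in a non-sibilant consonant (*dugbasuw*, *ransejtot*, *vetof*, *linig*); -oj when the stem ends in a vowel (*veku*, *goto*).
*woaz* — final sound /z/ (a sibilant) → -de → *woazde*.
Since the final sound of *kupig* is /g/ (a non-sibilant consonant), it takes -u, giving *kupigu*.

woazde, kupigu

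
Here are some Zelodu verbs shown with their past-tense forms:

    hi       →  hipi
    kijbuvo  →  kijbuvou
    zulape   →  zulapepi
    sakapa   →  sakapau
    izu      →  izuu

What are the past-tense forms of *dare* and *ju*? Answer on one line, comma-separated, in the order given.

The pattern is front/back vowel harmony: -pi when the last vowel of the stem is a front vowel (*hi*, *zulape*); -u when the last vowel of the stem is a back vowel (*kijbuvo*, *sakapa*, *izu*).
Since the last vowel of *dare* is /e/ (a front vowel), it takes -pi, giving *darepi*.
*ju*: last vowel = /u/, a back vowel → -u → *juu*.

darepi, juu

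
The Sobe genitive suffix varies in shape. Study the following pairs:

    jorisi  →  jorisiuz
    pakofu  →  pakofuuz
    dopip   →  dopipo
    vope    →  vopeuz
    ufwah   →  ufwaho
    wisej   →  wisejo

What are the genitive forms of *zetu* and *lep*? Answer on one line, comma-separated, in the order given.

The alternation tracks the final sound of the stem — -o when the stem ends in a consonant (*dopip*, *ufwah*, *wisej*); -uz when the stem ends in a vowel (*jorisi*, *pakofu*, *vope*).
The final sound of *zetu* is /u/, which is a vowel, so the suffix is -uz, giving *zetuuz*.
*lep*: final sound = /p/, a consonant → -o → *lepo*.

zetuuz, lepo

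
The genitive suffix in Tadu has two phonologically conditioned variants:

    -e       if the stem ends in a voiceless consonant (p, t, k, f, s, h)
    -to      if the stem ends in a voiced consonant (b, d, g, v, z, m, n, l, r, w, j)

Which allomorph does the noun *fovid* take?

The final consonant of *fovid* is /d/, which is voiced, so the suffix is -to.

-to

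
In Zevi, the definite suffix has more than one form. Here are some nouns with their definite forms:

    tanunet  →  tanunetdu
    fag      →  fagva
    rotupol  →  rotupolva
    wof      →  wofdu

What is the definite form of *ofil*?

The pattern is voicing of the final consonant: -du when the stem ends in a voiceless consonant (*tanunet*, *wof*); -va when the stem ends in a voiced consonant (*fag*, *rotupol*).
Since the final consonant of *ofil* is /l/ (voiced), it takes -va, giving *ofilva*.

ofilva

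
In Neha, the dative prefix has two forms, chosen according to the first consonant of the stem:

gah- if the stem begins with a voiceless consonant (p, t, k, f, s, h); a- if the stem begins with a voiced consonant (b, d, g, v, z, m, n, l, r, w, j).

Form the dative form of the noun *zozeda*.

*zozeda*: first consonant = /z/, voiced → a- → *azozeda*.

azozeda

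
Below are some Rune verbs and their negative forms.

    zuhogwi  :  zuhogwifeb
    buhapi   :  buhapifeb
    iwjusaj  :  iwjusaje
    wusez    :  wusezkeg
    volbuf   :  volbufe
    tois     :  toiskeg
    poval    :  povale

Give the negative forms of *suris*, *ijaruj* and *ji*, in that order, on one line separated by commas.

suriskeg, ijaruje, jifeb

The suffix is conditioned by the final sound: -keg when the stem ends in a sibilant (*wusez*, *tois*); -e when the stem ends in a non-sibilant consonant (*iwjusaj*, *volbuf*, *poval*); -feb when the stem ends in a vowel (*zuhogwi*, *buhapi*).
*suris* — final sound /s/ (a sibilant) → -keg → *suriskeg*.
The final sound of *ijaruj* is /j/, which is a non-sibilant consonant, so the suffix is -e, giving *ijaruje*.
Since the final sound of *ji* is /i/ (a vowel), it takes -feb, giving *jifeb*.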